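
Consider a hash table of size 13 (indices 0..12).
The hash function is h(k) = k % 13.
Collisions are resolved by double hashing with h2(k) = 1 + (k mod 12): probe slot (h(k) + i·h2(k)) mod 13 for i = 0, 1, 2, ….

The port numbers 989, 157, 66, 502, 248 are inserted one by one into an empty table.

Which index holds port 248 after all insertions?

989 hashes to 1; slot 1 is free -> place at 1.
157 hashes to 1, h2=2; 1 taken -> place at 3.
66 hashes to 1, h2=7; 1 taken -> place at 8.
502 hashes to 8, h2=11; 8 taken -> place at 6.
248 hashes to 1, h2=9; 1 taken -> place at 10.
Table: [-, 989, -, 157, -, -, 502, -, 66, -, 248, -, -]

10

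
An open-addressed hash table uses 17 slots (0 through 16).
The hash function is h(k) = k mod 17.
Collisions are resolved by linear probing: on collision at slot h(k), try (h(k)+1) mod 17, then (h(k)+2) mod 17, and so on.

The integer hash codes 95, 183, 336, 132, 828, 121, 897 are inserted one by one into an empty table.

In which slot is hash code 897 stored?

Insert 95: h=10, slot 10 empty => index 10.
Insert 183: h=13, slot 13 empty => index 13.
Insert 336: h=13, slot 13 occupied => index 14.
Insert 132: h=13, slots 13,14 occupied => index 15.
Insert 828: h=12, slot 12 empty => index 12.
Insert 121: h=2, slot 2 empty => index 2.
Insert 897: h=13, slots 13,14,15 occupied => index 16.
Table: [., ., 121, ., ., ., ., ., ., ., 95, ., 828, 183, 336, 132, 897]

16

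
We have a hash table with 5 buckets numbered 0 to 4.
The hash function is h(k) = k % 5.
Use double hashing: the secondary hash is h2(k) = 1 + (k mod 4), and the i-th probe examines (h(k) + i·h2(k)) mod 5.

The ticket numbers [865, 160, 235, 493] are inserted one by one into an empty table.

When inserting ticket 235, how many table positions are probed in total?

2

Insert 865: h=0, slot 0 empty → index 0.
Insert 160: h=0, h2=1, slot 0 occupied → index 1.
Insert 235: h=0, h2=4, slot 0 occupied → index 4.
Insert 493: h=3, slot 3 empty → index 3.
Table: [865, 160, _, 493, 235]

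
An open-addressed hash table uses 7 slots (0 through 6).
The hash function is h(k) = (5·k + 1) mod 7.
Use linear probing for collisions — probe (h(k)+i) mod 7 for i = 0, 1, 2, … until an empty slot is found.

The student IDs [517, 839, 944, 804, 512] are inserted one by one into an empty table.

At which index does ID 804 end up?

517 hashes to 3; slot 3 is free -> place at 3.
839 hashes to 3; 3 taken -> place at 4.
944 hashes to 3; 3,4 taken -> place at 5.
804 hashes to 3; 3,4,5 taken -> place at 6.
512 hashes to 6; 6 taken -> place at 0.
Table: [512, ∅, ∅, 517, 839, 944, 804]

6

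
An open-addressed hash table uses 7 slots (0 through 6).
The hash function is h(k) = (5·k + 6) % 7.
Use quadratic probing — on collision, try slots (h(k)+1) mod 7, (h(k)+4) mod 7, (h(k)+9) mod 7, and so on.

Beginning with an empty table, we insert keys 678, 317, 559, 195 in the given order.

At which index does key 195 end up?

678 hashes to 1; slot 1 is free => place at 1.
317 hashes to 2; slot 2 is free => place at 2.
559 hashes to 1; 1,2 taken => place at 5.
195 hashes to 1; 1,2,5 taken => place at 3.
Table: [∅, 678, 317, 195, ∅, 559, ∅]

3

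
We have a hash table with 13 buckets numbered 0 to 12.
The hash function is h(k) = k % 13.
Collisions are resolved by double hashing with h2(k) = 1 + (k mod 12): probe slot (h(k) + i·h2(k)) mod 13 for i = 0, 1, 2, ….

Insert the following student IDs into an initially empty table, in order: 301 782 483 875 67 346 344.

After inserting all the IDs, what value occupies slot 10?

67

Insert 301: h=2, slot 2 empty → index 2.
Insert 782: h=2, h2=3, slot 2 occupied → index 5.
Insert 483: h=2, h2=4, slot 2 occupied → index 6.
Insert 875: h=4, slot 4 empty → index 4.
Insert 67: h=2, h2=8, slot 2 occupied → index 10.
Insert 346: h=8, slot 8 empty → index 8.
Insert 344: h=6, h2=9, slots 6,2 occupied → index 11.
Table: [., ., 301, ., 875, 782, 483, ., 346, ., 67, 344, .]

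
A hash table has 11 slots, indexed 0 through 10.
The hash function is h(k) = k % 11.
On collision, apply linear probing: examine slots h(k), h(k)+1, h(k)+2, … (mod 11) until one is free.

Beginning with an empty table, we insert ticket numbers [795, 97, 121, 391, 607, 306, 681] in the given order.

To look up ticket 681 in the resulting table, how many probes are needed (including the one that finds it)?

795 hashes to 3; slot 3 is free -> place at 3.
97 hashes to 9; slot 9 is free -> place at 9.
121 hashes to 0; slot 0 is free -> place at 0.
391 hashes to 6; slot 6 is free -> place at 6.
607 hashes to 2; slot 2 is free -> place at 2.
306 hashes to 9; 9 taken -> place at 10.
681 hashes to 10; 10,0 taken -> place at 1.
Table: [121, 681, 607, 795, ∅, ∅, 391, ∅, ∅, 97, 306]
Lookup 681: h=10, probe 10,0,1 → found at 1.

3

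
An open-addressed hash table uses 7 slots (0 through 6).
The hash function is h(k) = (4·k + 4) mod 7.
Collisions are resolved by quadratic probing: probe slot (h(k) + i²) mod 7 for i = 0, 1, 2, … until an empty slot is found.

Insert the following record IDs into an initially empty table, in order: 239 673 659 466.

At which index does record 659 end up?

Insert 239: h=1, slot 1 empty → index 1.
Insert 673: h=1, slot 1 occupied → index 2.
Insert 659: h=1, slots 1,2 occupied → index 5.
Insert 466: h=6, slot 6 empty → index 6.
Table: [∅, 239, 673, ∅, ∅, 659, 466]

5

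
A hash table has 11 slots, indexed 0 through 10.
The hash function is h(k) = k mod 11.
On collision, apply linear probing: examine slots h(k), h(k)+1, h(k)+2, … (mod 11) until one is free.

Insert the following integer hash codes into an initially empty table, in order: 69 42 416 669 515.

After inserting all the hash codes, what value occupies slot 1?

Insert 69: h=3, slot 3 empty -> index 3.
Insert 42: h=9, slot 9 empty -> index 9.
Insert 416: h=9, slot 9 occupied -> index 10.
Insert 669: h=9, slots 9,10 occupied -> index 0.
Insert 515: h=9, slots 9,10,0 occupied -> index 1.
Table: [669, 515, —, 69, —, —, —, —, —, 42, 416]

515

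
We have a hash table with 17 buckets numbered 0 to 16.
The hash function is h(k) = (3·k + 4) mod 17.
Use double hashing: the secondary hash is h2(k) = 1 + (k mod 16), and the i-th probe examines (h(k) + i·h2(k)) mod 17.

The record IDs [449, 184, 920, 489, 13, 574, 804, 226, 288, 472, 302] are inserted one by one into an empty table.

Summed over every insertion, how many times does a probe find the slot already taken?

449 hashes to 8; slot 8 is free → place at 8.
184 hashes to 12; slot 12 is free → place at 12.
920 hashes to 10; slot 10 is free → place at 10.
489 hashes to 9; slot 9 is free → place at 9.
13 hashes to 9, h2=14; 9 taken → place at 6.
574 hashes to 9, h2=15; 9 taken → place at 7.
804 hashes to 2; slot 2 is free → place at 2.
226 hashes to 2, h2=3; 2 taken → place at 5.
288 hashes to 1; slot 1 is free → place at 1.
472 hashes to 9, h2=9; 9,1,10,2 taken → place at 11.
302 hashes to 9, h2=15; 9,7,5 taken → place at 3.
Table: [_, 288, 804, 302, _, 226, 13, 574, 449, 489, 920, 472, 184, _, _, _, _]

10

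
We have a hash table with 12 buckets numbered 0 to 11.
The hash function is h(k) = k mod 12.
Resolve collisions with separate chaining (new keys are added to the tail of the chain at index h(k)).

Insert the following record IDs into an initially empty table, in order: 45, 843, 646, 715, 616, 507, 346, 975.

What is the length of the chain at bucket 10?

2

Insert 45: h=9, bucket 9 empty → new chain.
Insert 843: h=3, bucket 3 empty → new chain.
Insert 646: h=10, bucket 10 empty → new chain.
Insert 715: h=7, bucket 7 empty → new chain.
Insert 616: h=4, bucket 4 empty → new chain.
Insert 507: h=3, bucket 3 nonempty → append to chain.
Insert 346: h=10, bucket 10 nonempty → append to chain.
Insert 975: h=3, bucket 3 nonempty → append to chain.
Final buckets:
0: —
1: —
2: —
3: 843 -> 507 -> 975
4: 616
5: —
6: —
7: 715
8: —
9: 45
10: 646 -> 346
11: —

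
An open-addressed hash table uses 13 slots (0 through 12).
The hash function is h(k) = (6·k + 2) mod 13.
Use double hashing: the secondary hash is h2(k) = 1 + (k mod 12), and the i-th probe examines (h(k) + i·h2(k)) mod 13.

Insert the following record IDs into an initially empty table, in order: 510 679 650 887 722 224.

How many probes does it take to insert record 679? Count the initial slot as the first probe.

Insert 510: h=7, slot 7 empty → index 7.
Insert 679: h=7, h2=8, slot 7 occupied → index 2.
Insert 650: h=2, h2=3, slot 2 occupied → index 5.
Insert 887: h=7, h2=12, slot 7 occupied → index 6.
Insert 722: h=5, h2=3, slot 5 occupied → index 8.
Insert 224: h=7, h2=9, slot 7 occupied → index 3.
Table: [., ., 679, 224, ., 650, 887, 510, 722, ., ., ., .]

2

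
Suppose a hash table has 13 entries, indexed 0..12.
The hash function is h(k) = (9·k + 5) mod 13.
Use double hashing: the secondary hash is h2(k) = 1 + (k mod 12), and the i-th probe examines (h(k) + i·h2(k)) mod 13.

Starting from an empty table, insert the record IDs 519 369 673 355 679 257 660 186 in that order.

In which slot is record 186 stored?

519: h=9 → slot 9
369: h=11 → slot 11
673: h=4 → slot 4
355: h=2 → slot 2
679: h=6 → slot 6
257: h=4, h2=6, probe 4,10 → slot 10
660: h=4, h2=1, probe 4,5 → slot 5
186: h=2, h2=7, probe 2,9,3 → slot 3
Table: [., ., 355, 186, 673, 660, 679, ., ., 519, 257, 369, .]

3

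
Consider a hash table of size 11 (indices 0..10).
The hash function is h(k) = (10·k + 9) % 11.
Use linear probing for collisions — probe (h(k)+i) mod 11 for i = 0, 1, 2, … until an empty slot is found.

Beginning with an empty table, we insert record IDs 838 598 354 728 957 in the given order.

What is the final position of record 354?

8

838 hashes to 7; slot 7 is free => place at 7.
598 hashes to 5; slot 5 is free => place at 5.
354 hashes to 7; 7 taken => place at 8.
728 hashes to 7; 7,8 taken => place at 9.
957 hashes to 9; 9 taken => place at 10.
Table: [., ., ., ., ., 598, ., 838, 354, 728, 957]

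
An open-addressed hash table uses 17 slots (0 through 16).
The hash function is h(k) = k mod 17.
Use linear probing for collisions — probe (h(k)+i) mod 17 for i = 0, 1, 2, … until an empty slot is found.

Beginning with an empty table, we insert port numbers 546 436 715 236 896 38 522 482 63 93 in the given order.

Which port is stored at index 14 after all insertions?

Insert 546: h=2, slot 2 empty -> index 2.
Insert 436: h=11, slot 11 empty -> index 11.
Insert 715: h=1, slot 1 empty -> index 1.
Insert 236: h=15, slot 15 empty -> index 15.
Insert 896: h=12, slot 12 empty -> index 12.
Insert 38: h=4, slot 4 empty -> index 4.
Insert 522: h=12, slot 12 occupied -> index 13.
Insert 482: h=6, slot 6 empty -> index 6.
Insert 63: h=12, slots 12,13 occupied -> index 14.
Insert 93: h=8, slot 8 empty -> index 8.
Table: [—, 715, 546, —, 38, —, 482, —, 93, —, —, 436, 896, 522, 63, 236, —]

63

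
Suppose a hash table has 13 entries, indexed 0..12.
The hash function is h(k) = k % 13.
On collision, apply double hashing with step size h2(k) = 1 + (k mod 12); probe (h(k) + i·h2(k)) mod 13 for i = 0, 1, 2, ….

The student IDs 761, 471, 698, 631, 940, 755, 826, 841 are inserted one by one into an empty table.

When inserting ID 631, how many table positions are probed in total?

2

761: h=7 => slot 7
471: h=3 => slot 3
698: h=9 => slot 9
631: h=7, h2=8, probe 7,2 => slot 2
940: h=4 => slot 4
755: h=1 => slot 1
826: h=7, h2=11, probe 7,5 => slot 5
841: h=9, h2=2, probe 9,11 => slot 11
Table: [., 755, 631, 471, 940, 826, ., 761, ., 698, ., 841, .]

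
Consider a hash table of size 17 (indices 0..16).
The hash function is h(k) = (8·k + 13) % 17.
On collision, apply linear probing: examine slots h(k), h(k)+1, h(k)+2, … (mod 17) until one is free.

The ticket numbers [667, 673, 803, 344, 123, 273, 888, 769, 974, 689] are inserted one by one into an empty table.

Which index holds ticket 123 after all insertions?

Insert 667: h=11, slot 11 empty -> index 11.
Insert 673: h=8, slot 8 empty -> index 8.
Insert 803: h=11, slot 11 occupied -> index 12.
Insert 344: h=11, slots 11,12 occupied -> index 13.
Insert 123: h=11, slots 11,12,13 occupied -> index 14.
Insert 273: h=4, slot 4 empty -> index 4.
Insert 888: h=11, slots 11,12,13,14 occupied -> index 15.
Insert 769: h=11, slots 11,12,13,14,15 occupied -> index 16.
Insert 974: h=2, slot 2 empty -> index 2.
Insert 689: h=0, slot 0 empty -> index 0.
Table: [689, ., 974, ., 273, ., ., ., 673, ., ., 667, 803, 344, 123, 888, 769]

14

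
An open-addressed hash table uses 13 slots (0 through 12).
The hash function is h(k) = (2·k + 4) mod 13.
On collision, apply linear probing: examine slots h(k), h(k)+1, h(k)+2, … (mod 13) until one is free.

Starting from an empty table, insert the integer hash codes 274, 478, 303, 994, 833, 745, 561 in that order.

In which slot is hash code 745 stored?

Insert 274: h=6, slot 6 empty → index 6.
Insert 478: h=11, slot 11 empty → index 11.
Insert 303: h=12, slot 12 empty → index 12.
Insert 994: h=3, slot 3 empty → index 3.
Insert 833: h=6, slot 6 occupied → index 7.
Insert 745: h=12, slot 12 occupied → index 0.
Insert 561: h=8, slot 8 empty → index 8.
Table: [745, _, _, 994, _, _, 274, 833, 561, _, _, 478, 303]

0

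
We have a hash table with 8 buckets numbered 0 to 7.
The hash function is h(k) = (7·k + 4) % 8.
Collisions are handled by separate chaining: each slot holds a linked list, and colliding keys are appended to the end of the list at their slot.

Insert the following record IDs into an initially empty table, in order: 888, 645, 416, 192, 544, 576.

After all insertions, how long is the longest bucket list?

5

888 → bucket 4
645 → bucket 7
416 → bucket 4 (collision)
192 → bucket 4 (collision)
544 → bucket 4 (collision)
576 → bucket 4 (collision)
Final buckets:
0: -
1: -
2: -
3: -
4: 888 -> 416 -> 192 -> 544 -> 576
5: -
6: -
7: 645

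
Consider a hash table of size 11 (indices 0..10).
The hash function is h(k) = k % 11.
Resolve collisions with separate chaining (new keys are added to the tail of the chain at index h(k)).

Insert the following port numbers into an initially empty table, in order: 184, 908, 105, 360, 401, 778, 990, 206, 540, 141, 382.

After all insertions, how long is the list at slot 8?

Insert 184: h=8, bucket 8 empty -> new chain.
Insert 908: h=6, bucket 6 empty -> new chain.
Insert 105: h=6, bucket 6 nonempty -> append to chain.
Insert 360: h=8, bucket 8 nonempty -> append to chain.
Insert 401: h=5, bucket 5 empty -> new chain.
Insert 778: h=8, bucket 8 nonempty -> append to chain.
Insert 990: h=0, bucket 0 empty -> new chain.
Insert 206: h=8, bucket 8 nonempty -> append to chain.
Insert 540: h=1, bucket 1 empty -> new chain.
Insert 141: h=9, bucket 9 empty -> new chain.
Insert 382: h=8, bucket 8 nonempty -> append to chain.
Final buckets:
0: 990
1: 540
2: -
3: -
4: -
5: 401
6: 908 -> 105
7: -
8: 184 -> 360 -> 778 -> 206 -> 382
9: 141
10: -

5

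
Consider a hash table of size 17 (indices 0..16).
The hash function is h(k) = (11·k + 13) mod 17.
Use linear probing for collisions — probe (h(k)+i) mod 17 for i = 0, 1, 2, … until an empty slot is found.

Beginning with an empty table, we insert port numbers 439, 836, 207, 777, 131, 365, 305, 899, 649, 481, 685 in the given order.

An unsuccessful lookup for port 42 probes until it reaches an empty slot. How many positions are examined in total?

439 hashes to 14; slot 14 is free => place at 14.
836 hashes to 12; slot 12 is free => place at 12.
207 hashes to 12; 12 taken => place at 13.
777 hashes to 9; slot 9 is free => place at 9.
131 hashes to 9; 9 taken => place at 10.
365 hashes to 16; slot 16 is free => place at 16.
305 hashes to 2; slot 2 is free => place at 2.
899 hashes to 8; slot 8 is free => place at 8.
649 hashes to 12; 12,13,14 taken => place at 15.
481 hashes to 0; slot 0 is free => place at 0.
685 hashes to 0; 0 taken => place at 1.
Table: [481, 685, 305, _, _, _, _, _, 899, 777, 131, _, 836, 207, 439, 649, 365]
Lookup 42: h=16, probe 16,0,1,2,3 → slot 3 empty, not found.

5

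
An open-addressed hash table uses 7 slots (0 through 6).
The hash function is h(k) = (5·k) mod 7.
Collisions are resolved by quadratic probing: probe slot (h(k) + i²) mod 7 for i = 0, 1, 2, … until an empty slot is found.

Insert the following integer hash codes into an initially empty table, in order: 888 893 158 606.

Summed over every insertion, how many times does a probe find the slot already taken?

3

888: h=2 -> slot 2
893: h=6 -> slot 6
158: h=6, probe 6,0 -> slot 0
606: h=6, probe 6,0,3 -> slot 3
Table: [158, ., 888, 606, ., ., 893]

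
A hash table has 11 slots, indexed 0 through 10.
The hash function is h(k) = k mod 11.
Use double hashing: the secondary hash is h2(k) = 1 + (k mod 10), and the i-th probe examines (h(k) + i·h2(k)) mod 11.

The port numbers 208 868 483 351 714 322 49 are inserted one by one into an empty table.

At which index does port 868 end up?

8

208: h=10 → slot 10
868: h=10, h2=9, probe 10,8 → slot 8
483: h=10, h2=4, probe 10,3 → slot 3
351: h=10, h2=2, probe 10,1 → slot 1
714: h=10, h2=5, probe 10,4 → slot 4
322: h=3, h2=3, probe 3,6 → slot 6
49: h=5 → slot 5
Table: [., 351, ., 483, 714, 49, 322, ., 868, ., 208]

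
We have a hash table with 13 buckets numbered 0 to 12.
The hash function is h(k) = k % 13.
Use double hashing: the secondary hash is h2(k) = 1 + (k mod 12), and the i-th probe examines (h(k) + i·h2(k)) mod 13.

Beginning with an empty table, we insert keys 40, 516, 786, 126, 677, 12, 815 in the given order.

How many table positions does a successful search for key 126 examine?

2

40: h=1 => slot 1
516: h=9 => slot 9
786: h=6 => slot 6
126: h=9, h2=7, probe 9,3 => slot 3
677: h=1, h2=6, probe 1,7 => slot 7
12: h=12 => slot 12
815: h=9, h2=12, probe 9,8 => slot 8
Table: [∅, 40, ∅, 126, ∅, ∅, 786, 677, 815, 516, ∅, ∅, 12]
Lookup 126: h=9, h2=7, probe 9,3 → found at 3.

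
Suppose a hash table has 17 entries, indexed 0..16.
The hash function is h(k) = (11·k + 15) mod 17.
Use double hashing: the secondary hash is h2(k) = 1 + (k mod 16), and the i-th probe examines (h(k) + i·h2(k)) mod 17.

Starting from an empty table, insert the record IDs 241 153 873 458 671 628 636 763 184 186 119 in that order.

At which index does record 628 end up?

241: h=14 -> slot 14
153: h=15 -> slot 15
873: h=13 -> slot 13
458: h=4 -> slot 4
671: h=1 -> slot 1
628: h=4, h2=5, probe 4,9 -> slot 9
636: h=7 -> slot 7
763: h=10 -> slot 10
184: h=16 -> slot 16
186: h=4, h2=11, probe 4,15,9,3 -> slot 3
119: h=15, h2=8, probe 15,6 -> slot 6
Table: [∅, 671, ∅, 186, 458, ∅, 119, 636, ∅, 628, 763, ∅, ∅, 873, 241, 153, 184]

9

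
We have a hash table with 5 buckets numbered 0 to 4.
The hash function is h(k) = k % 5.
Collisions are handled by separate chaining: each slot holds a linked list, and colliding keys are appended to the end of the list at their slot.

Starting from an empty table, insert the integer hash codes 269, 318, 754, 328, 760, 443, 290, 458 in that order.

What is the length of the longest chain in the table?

Insert 269: h=4, bucket 4 empty -> new chain.
Insert 318: h=3, bucket 3 empty -> new chain.
Insert 754: h=4, bucket 4 nonempty -> append to chain.
Insert 328: h=3, bucket 3 nonempty -> append to chain.
Insert 760: h=0, bucket 0 empty -> new chain.
Insert 443: h=3, bucket 3 nonempty -> append to chain.
Insert 290: h=0, bucket 0 nonempty -> append to chain.
Insert 458: h=3, bucket 3 nonempty -> append to chain.
Final buckets:
0: 760 -> 290
1: _
2: _
3: 318 -> 328 -> 443 -> 458
4: 269 -> 754

4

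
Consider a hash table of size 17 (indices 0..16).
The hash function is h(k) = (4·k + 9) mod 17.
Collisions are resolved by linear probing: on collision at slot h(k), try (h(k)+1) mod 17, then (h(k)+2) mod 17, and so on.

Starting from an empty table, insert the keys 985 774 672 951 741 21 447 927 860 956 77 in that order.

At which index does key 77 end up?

985 hashes to 5; slot 5 is free → place at 5.
774 hashes to 11; slot 11 is free → place at 11.
672 hashes to 11; 11 taken → place at 12.
951 hashes to 5; 5 taken → place at 6.
741 hashes to 15; slot 15 is free → place at 15.
21 hashes to 8; slot 8 is free → place at 8.
447 hashes to 12; 12 taken → place at 13.
927 hashes to 11; 11,12,13 taken → place at 14.
860 hashes to 15; 15 taken → place at 16.
956 hashes to 8; 8 taken → place at 9.
77 hashes to 11; 11,12,13,14,15,16 taken → place at 0.
Table: [77, ., ., ., ., 985, 951, ., 21, 956, ., 774, 672, 447, 927, 741, 860]

0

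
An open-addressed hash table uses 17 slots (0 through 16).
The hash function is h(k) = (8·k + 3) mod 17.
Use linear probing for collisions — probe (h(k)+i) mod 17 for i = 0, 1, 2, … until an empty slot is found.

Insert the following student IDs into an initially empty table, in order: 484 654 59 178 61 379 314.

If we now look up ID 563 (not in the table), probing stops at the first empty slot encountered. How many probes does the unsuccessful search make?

3

484 hashes to 16; slot 16 is free => place at 16.
654 hashes to 16; 16 taken => place at 0.
59 hashes to 16; 16,0 taken => place at 1.
178 hashes to 16; 16,0,1 taken => place at 2.
61 hashes to 15; slot 15 is free => place at 15.
379 hashes to 9; slot 9 is free => place at 9.
314 hashes to 16; 16,0,1,2 taken => place at 3.
Table: [654, 59, 178, 314, _, _, _, _, _, 379, _, _, _, _, _, 61, 484]
Lookup 563: h=2, probe 2,3,4 → slot 4 empty, not found.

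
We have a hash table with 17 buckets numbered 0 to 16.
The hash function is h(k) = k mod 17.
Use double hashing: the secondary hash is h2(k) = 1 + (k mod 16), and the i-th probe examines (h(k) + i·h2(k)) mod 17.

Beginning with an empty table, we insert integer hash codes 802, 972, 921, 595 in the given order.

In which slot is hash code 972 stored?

16

802: h=3 -> slot 3
972: h=3, h2=13, probe 3,16 -> slot 16
921: h=3, h2=10, probe 3,13 -> slot 13
595: h=0 -> slot 0
Table: [595, ∅, ∅, 802, ∅, ∅, ∅, ∅, ∅, ∅, ∅, ∅, ∅, 921, ∅, ∅, 972]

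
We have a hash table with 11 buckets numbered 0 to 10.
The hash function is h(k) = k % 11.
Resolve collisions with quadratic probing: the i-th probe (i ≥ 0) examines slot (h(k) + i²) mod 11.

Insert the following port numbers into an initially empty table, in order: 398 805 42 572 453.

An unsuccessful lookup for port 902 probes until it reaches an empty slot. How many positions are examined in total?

398 hashes to 2; slot 2 is free => place at 2.
805 hashes to 2; 2 taken => place at 3.
42 hashes to 9; slot 9 is free => place at 9.
572 hashes to 0; slot 0 is free => place at 0.
453 hashes to 2; 2,3 taken => place at 6.
Table: [572, ∅, 398, 805, ∅, ∅, 453, ∅, ∅, 42, ∅]
Lookup 902: h=0, probe 0,1 → slot 1 empty, not found.

2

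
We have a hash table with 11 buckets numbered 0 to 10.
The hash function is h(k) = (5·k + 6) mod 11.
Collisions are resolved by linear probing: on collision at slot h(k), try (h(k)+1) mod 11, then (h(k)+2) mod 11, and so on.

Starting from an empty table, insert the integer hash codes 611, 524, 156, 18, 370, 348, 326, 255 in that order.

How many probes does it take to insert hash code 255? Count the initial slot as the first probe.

611: h=3 => slot 3
524: h=8 => slot 8
156: h=5 => slot 5
18: h=8, probe 8,9 => slot 9
370: h=8, probe 8,9,10 => slot 10
348: h=8, probe 8,9,10,0 => slot 0
326: h=8, probe 8,9,10,0,1 => slot 1
255: h=5, probe 5,6 => slot 6
Table: [348, 326, -, 611, -, 156, 255, -, 524, 18, 370]

2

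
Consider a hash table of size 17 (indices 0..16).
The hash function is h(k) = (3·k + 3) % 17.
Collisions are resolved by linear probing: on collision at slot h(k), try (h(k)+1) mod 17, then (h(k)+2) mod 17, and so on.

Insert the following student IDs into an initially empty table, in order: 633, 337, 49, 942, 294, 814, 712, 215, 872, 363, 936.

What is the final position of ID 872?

3

633: h=15 => slot 15
337: h=11 => slot 11
49: h=14 => slot 14
942: h=7 => slot 7
294: h=1 => slot 1
814: h=14, probe 14,15,16 => slot 16
712: h=14, probe 14,15,16,0 => slot 0
215: h=2 => slot 2
872: h=1, probe 1,2,3 => slot 3
363: h=4 => slot 4
936: h=6 => slot 6
Table: [712, 294, 215, 872, 363, _, 936, 942, _, _, _, 337, _, _, 49, 633, 814]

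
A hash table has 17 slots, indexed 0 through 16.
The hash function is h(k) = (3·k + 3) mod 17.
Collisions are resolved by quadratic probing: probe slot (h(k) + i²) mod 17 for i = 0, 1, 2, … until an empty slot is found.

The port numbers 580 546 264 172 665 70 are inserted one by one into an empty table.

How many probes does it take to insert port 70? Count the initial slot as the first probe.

580 hashes to 9; slot 9 is free -> place at 9.
546 hashes to 9; 9 taken -> place at 10.
264 hashes to 13; slot 13 is free -> place at 13.
172 hashes to 9; 9,10,13 taken -> place at 1.
665 hashes to 9; 9,10,13,1 taken -> place at 8.
70 hashes to 9; 9,10,13,1,8 taken -> place at 0.
Table: [70, 172, ., ., ., ., ., ., 665, 580, 546, ., ., 264, ., ., .]

6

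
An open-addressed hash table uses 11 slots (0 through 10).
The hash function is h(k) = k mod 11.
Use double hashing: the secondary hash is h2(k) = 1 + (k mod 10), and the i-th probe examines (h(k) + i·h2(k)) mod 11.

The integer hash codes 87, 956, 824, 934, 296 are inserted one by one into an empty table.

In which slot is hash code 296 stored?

2

Insert 87: h=10, slot 10 empty -> index 10.
Insert 956: h=10, h2=7, slot 10 occupied -> index 6.
Insert 824: h=10, h2=5, slot 10 occupied -> index 4.
Insert 934: h=10, h2=5, slots 10,4 occupied -> index 9.
Insert 296: h=10, h2=7, slots 10,6 occupied -> index 2.
Table: [., ., 296, ., 824, ., 956, ., ., 934, 87]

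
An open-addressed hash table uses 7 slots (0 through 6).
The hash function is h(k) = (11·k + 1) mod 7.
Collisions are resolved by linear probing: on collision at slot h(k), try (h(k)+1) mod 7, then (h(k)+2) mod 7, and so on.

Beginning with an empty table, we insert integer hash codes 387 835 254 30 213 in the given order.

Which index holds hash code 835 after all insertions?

387 hashes to 2; slot 2 is free => place at 2.
835 hashes to 2; 2 taken => place at 3.
254 hashes to 2; 2,3 taken => place at 4.
30 hashes to 2; 2,3,4 taken => place at 5.
213 hashes to 6; slot 6 is free => place at 6.
Table: [_, _, 387, 835, 254, 30, 213]

3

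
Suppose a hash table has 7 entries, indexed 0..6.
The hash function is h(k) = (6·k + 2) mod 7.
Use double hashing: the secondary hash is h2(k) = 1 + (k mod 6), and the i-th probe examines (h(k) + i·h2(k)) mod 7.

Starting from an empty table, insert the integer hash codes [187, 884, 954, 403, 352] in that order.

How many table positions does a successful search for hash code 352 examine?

Insert 187: h=4, slot 4 empty → index 4.
Insert 884: h=0, slot 0 empty → index 0.
Insert 954: h=0, h2=1, slot 0 occupied → index 1.
Insert 403: h=5, slot 5 empty → index 5.
Insert 352: h=0, h2=5, slots 0,5 occupied → index 3.
Table: [884, 954, ., 352, 187, 403, .]
Lookup 352: h=0, h2=5, probe 0,5,3 → found at 3.

3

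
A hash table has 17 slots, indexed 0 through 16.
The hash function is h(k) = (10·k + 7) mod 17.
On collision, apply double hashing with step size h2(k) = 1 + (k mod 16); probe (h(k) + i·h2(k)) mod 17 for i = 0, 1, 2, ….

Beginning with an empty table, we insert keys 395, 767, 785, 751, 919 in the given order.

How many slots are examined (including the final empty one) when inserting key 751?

Insert 395: h=13, slot 13 empty -> index 13.
Insert 767: h=10, slot 10 empty -> index 10.
Insert 785: h=3, slot 3 empty -> index 3.
Insert 751: h=3, h2=16, slot 3 occupied -> index 2.
Insert 919: h=0, slot 0 empty -> index 0.
Table: [919, _, 751, 785, _, _, _, _, _, _, 767, _, _, 395, _, _, _]

2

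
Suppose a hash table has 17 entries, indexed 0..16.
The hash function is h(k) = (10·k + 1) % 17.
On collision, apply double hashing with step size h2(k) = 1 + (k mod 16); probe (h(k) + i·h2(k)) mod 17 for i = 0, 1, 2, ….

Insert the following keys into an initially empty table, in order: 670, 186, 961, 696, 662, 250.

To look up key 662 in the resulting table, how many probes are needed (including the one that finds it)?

2

670 hashes to 3; slot 3 is free -> place at 3.
186 hashes to 8; slot 8 is free -> place at 8.
961 hashes to 6; slot 6 is free -> place at 6.
696 hashes to 8, h2=9; 8 taken -> place at 0.
662 hashes to 8, h2=7; 8 taken -> place at 15.
250 hashes to 2; slot 2 is free -> place at 2.
Table: [696, —, 250, 670, —, —, 961, —, 186, —, —, —, —, —, —, 662, —]
Lookup 662: h=8, h2=7, probe 8,15 → found at 15.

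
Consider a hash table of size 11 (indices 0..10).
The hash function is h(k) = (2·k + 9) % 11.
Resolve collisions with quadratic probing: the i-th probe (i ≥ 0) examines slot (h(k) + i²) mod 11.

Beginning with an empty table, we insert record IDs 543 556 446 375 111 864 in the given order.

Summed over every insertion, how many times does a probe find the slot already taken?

6

543: h=6 => slot 6
556: h=10 => slot 10
446: h=10, probe 10,0 => slot 0
375: h=0, probe 0,1 => slot 1
111: h=0, probe 0,1,4 => slot 4
864: h=10, probe 10,0,3 => slot 3
Table: [446, 375, ∅, 864, 111, ∅, 543, ∅, ∅, ∅, 556]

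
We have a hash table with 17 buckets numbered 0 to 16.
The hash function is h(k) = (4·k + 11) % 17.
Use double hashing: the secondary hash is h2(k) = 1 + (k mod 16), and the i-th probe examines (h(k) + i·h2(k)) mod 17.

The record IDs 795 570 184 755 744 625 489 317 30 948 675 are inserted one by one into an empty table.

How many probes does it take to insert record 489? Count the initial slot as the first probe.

3

795: h=12 → slot 12
570: h=13 → slot 13
184: h=16 → slot 16
755: h=5 → slot 5
744: h=12, h2=9, probe 12,4 → slot 4
625: h=12, h2=2, probe 12,14 → slot 14
489: h=12, h2=10, probe 12,5,15 → slot 15
317: h=4, h2=14, probe 4,1 → slot 1
30: h=12, h2=15, probe 12,10 → slot 10
948: h=12, h2=5, probe 12,0 → slot 0
675: h=8 → slot 8
Table: [948, 317, ∅, ∅, 744, 755, ∅, ∅, 675, ∅, 30, ∅, 795, 570, 625, 489, 184]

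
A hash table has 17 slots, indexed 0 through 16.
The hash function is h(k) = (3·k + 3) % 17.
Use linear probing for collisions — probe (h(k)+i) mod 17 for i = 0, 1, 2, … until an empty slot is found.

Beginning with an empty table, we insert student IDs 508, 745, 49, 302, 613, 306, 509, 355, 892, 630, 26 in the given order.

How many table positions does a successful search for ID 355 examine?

3

Insert 508: h=14, slot 14 empty -> index 14.
Insert 745: h=11, slot 11 empty -> index 11.
Insert 49: h=14, slot 14 occupied -> index 15.
Insert 302: h=8, slot 8 empty -> index 8.
Insert 613: h=6, slot 6 empty -> index 6.
Insert 306: h=3, slot 3 empty -> index 3.
Insert 509: h=0, slot 0 empty -> index 0.
Insert 355: h=14, slots 14,15 occupied -> index 16.
Insert 892: h=10, slot 10 empty -> index 10.
Insert 630: h=6, slot 6 occupied -> index 7.
Insert 26: h=13, slot 13 empty -> index 13.
Table: [509, —, —, 306, —, —, 613, 630, 302, —, 892, 745, —, 26, 508, 49, 355]
Lookup 355: h=14, probe 14,15,16 → found at 16.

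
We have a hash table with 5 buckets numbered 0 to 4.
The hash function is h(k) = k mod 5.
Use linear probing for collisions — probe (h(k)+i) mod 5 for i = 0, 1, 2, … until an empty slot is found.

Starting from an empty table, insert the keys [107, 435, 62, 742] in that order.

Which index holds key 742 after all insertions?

107 hashes to 2; slot 2 is free -> place at 2.
435 hashes to 0; slot 0 is free -> place at 0.
62 hashes to 2; 2 taken -> place at 3.
742 hashes to 2; 2,3 taken -> place at 4.
Table: [435, -, 107, 62, 742]

4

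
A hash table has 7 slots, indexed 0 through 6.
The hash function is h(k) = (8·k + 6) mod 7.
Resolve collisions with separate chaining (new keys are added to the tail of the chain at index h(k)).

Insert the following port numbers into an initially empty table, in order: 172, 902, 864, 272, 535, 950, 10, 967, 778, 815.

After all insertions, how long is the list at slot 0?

2

172 -> bucket 3
902 -> bucket 5
864 -> bucket 2
272 -> bucket 5 (collision)
535 -> bucket 2 (collision)
950 -> bucket 4
10 -> bucket 2 (collision)
967 -> bucket 0
778 -> bucket 0 (collision)
815 -> bucket 2 (collision)
Final buckets:
0: 967 -> 778
1: —
2: 864 -> 535 -> 10 -> 815
3: 172
4: 950
5: 902 -> 272
6: —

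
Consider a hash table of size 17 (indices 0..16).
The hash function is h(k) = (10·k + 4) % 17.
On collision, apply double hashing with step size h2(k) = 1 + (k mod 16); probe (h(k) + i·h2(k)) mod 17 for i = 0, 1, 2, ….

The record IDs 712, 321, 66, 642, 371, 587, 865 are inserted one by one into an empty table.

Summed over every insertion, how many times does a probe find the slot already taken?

Insert 712: h=1, slot 1 empty => index 1.
Insert 321: h=1, h2=2, slot 1 occupied => index 3.
Insert 66: h=1, h2=3, slot 1 occupied => index 4.
Insert 642: h=15, slot 15 empty => index 15.
Insert 371: h=8, slot 8 empty => index 8.
Insert 587: h=9, slot 9 empty => index 9.
Insert 865: h=1, h2=2, slots 1,3 occupied => index 5.
Table: [-, 712, -, 321, 66, 865, -, -, 371, 587, -, -, -, -, -, 642, -]

4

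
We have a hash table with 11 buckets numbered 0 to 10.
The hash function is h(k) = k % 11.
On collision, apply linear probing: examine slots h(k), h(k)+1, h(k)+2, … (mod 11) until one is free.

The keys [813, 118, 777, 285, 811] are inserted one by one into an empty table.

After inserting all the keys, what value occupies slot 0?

285

813: h=10 → slot 10
118: h=8 → slot 8
777: h=7 → slot 7
285: h=10, probe 10,0 → slot 0
811: h=8, probe 8,9 → slot 9
Table: [285, —, —, —, —, —, —, 777, 118, 811, 813]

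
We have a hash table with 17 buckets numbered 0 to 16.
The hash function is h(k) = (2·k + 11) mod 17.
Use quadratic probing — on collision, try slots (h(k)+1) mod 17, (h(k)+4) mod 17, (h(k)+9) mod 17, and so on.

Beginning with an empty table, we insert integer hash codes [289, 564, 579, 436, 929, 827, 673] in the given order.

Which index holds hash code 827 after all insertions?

8

Insert 289: h=11, slot 11 empty -> index 11.
Insert 564: h=0, slot 0 empty -> index 0.
Insert 579: h=13, slot 13 empty -> index 13.
Insert 436: h=16, slot 16 empty -> index 16.
Insert 929: h=16, slots 16,0 occupied -> index 3.
Insert 827: h=16, slots 16,0,3 occupied -> index 8.
Insert 673: h=14, slot 14 empty -> index 14.
Table: [564, ., ., 929, ., ., ., ., 827, ., ., 289, ., 579, 673, ., 436]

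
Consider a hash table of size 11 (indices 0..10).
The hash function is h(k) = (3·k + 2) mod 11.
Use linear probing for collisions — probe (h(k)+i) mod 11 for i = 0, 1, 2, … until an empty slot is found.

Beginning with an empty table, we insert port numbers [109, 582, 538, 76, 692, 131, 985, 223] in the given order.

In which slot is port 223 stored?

5

109: h=10 → slot 10
582: h=10, probe 10,0 → slot 0
538: h=10, probe 10,0,1 → slot 1
76: h=10, probe 10,0,1,2 → slot 2
692: h=10, probe 10,0,1,2,3 → slot 3
131: h=10, probe 10,0,1,2,3,4 → slot 4
985: h=9 → slot 9
223: h=0, probe 0,1,2,3,4,5 → slot 5
Table: [582, 538, 76, 692, 131, 223, ∅, ∅, ∅, 985, 109]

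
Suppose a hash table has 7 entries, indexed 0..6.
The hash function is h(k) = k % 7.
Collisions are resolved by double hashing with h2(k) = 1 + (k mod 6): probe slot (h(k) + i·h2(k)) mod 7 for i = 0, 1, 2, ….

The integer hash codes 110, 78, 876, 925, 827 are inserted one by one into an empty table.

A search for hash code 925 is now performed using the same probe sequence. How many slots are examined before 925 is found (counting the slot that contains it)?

2

110 hashes to 5; slot 5 is free → place at 5.
78 hashes to 1; slot 1 is free → place at 1.
876 hashes to 1, h2=1; 1 taken → place at 2.
925 hashes to 1, h2=2; 1 taken → place at 3.
827 hashes to 1, h2=6; 1 taken → place at 0.
Table: [827, 78, 876, 925, ., 110, .]
Lookup 925: h=1, h2=2, probe 1,3 → found at 3.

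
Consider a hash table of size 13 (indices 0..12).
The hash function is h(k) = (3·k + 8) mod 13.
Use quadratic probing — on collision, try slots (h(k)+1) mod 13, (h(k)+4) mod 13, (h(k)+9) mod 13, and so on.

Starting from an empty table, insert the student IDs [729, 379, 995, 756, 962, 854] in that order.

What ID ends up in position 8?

962

729: h=11 => slot 11
379: h=1 => slot 1
995: h=3 => slot 3
756: h=1, probe 1,2 => slot 2
962: h=8 => slot 8
854: h=9 => slot 9
Table: [—, 379, 756, 995, —, —, —, —, 962, 854, —, 729, —]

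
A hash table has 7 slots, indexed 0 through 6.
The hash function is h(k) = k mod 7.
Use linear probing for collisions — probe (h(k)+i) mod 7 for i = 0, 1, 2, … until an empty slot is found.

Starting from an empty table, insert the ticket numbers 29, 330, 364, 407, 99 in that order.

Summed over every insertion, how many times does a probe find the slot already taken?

6

29 hashes to 1; slot 1 is free -> place at 1.
330 hashes to 1; 1 taken -> place at 2.
364 hashes to 0; slot 0 is free -> place at 0.
407 hashes to 1; 1,2 taken -> place at 3.
99 hashes to 1; 1,2,3 taken -> place at 4.
Table: [364, 29, 330, 407, 99, _, _]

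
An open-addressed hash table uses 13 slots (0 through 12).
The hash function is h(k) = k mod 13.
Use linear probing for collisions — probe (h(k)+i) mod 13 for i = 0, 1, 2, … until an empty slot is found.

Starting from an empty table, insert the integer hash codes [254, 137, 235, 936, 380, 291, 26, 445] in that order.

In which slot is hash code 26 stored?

2

254: h=7 -> slot 7
137: h=7, probe 7,8 -> slot 8
235: h=1 -> slot 1
936: h=0 -> slot 0
380: h=3 -> slot 3
291: h=5 -> slot 5
26: h=0, probe 0,1,2 -> slot 2
445: h=3, probe 3,4 -> slot 4
Table: [936, 235, 26, 380, 445, 291, ., 254, 137, ., ., ., .]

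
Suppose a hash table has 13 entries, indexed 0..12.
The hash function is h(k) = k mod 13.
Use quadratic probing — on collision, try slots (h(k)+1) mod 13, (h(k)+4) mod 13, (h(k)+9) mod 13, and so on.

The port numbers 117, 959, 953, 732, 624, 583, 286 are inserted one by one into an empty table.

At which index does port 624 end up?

Insert 117: h=0, slot 0 empty => index 0.
Insert 959: h=10, slot 10 empty => index 10.
Insert 953: h=4, slot 4 empty => index 4.
Insert 732: h=4, slot 4 occupied => index 5.
Insert 624: h=0, slot 0 occupied => index 1.
Insert 583: h=11, slot 11 empty => index 11.
Insert 286: h=0, slots 0,1,4 occupied => index 9.
Table: [117, 624, ., ., 953, 732, ., ., ., 286, 959, 583, .]

1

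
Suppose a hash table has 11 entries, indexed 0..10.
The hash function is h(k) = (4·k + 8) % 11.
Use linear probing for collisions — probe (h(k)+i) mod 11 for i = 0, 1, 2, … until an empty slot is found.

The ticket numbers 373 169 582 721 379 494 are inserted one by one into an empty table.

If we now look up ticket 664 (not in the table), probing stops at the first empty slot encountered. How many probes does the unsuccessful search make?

Insert 373: h=4, slot 4 empty -> index 4.
Insert 169: h=2, slot 2 empty -> index 2.
Insert 582: h=4, slot 4 occupied -> index 5.
Insert 721: h=10, slot 10 empty -> index 10.
Insert 379: h=6, slot 6 empty -> index 6.
Insert 494: h=4, slots 4,5,6 occupied -> index 7.
Table: [., ., 169, ., 373, 582, 379, 494, ., ., 721]
Lookup 664: h=2, probe 2,3 → slot 3 empty, not found.

2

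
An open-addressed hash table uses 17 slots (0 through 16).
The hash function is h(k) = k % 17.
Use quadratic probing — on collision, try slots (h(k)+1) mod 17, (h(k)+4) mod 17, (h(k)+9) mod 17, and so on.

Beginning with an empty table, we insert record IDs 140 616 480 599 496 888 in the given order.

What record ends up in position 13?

140 hashes to 4; slot 4 is free → place at 4.
616 hashes to 4; 4 taken → place at 5.
480 hashes to 4; 4,5 taken → place at 8.
599 hashes to 4; 4,5,8 taken → place at 13.
496 hashes to 3; slot 3 is free → place at 3.
888 hashes to 4; 4,5,8,13,3 taken → place at 12.
Table: [., ., ., 496, 140, 616, ., ., 480, ., ., ., 888, 599, ., ., .]

599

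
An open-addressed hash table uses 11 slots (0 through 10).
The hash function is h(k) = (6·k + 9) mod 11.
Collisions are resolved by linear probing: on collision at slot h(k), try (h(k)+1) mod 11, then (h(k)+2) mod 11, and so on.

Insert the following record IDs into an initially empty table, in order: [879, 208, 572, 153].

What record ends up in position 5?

879 hashes to 3; slot 3 is free => place at 3.
208 hashes to 3; 3 taken => place at 4.
572 hashes to 9; slot 9 is free => place at 9.
153 hashes to 3; 3,4 taken => place at 5.
Table: [., ., ., 879, 208, 153, ., ., ., 572, .]

153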